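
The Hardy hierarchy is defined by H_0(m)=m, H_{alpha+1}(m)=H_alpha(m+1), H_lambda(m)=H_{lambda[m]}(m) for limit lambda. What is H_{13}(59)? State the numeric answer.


H_13(59):
For finite ordinals k, H_k(n) = n + k (each successor step adds 1).
H_13(59) = 59 + 13 = 72

72


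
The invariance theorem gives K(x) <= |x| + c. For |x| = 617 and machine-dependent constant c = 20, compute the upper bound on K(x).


K(x) <= |x| + c = 617 + 20 = 637

637


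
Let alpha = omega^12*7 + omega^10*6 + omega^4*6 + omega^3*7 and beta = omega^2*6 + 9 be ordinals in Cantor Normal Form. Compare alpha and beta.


Compare term by term from highest exponent:
alpha = omega^12*7 + omega^10*6 + omega^4*6 + omega^3*7
beta = omega^2*6 + 9
Term 1: alpha has omega^12*7, beta has omega^2*6
Term 2: alpha has omega^10*6, beta has omega^0*9
Term 3: alpha has omega^4*6, beta has omega^0*0
Term 4: alpha has omega^3*7, beta has omega^0*0
Result: alpha > beta

alpha > beta


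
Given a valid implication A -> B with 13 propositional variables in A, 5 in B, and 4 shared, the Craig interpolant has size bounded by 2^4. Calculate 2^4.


Shared atoms = 4
Craig interpolant size bound = 2^4
= 16

16


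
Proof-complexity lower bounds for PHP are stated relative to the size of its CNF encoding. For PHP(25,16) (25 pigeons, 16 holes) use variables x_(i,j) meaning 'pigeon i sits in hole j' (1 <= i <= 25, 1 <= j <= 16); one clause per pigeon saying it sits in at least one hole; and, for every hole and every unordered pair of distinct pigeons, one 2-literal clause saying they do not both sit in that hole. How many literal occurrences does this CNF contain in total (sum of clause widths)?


PHP(25,16): 25 pigeons, 16 holes, 25*16 = 400 variables.
- pigeon clauses: one per pigeon -> 25 clauses of width 16 -> 400 literals
- hole clauses: 16 holes * C(25,2) = 16 * 300 -> 4800 clauses of width 2 -> 9600 literals
Total literal occurrences = 400 + 9600 = 10000

10000


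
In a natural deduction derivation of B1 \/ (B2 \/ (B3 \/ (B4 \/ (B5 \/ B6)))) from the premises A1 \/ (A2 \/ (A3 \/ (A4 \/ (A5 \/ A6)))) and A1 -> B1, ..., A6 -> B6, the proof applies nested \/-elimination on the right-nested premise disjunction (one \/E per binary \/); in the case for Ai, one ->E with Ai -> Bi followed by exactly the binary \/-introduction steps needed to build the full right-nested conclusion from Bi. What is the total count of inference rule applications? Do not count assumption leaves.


Constructive dilemma with 6 branches, all disjunctions right-nested:
- \/E: the premise has 5 binary \/, each eliminated once: 5 nodes.
- ->E: one per case (Ai with Ai -> Bi gives Bi): 6 nodes.
- \/I: in case i < n, Bi needs 1 step to form Bi \/ (B(i+1) \/ ...) and then i-1 steps to prepend B(i-1), ..., B1, i.e. i steps; in case i = n, B6 needs 5 prepend steps.
  \/I total = (1 + 2 + ... + 5) + 5 = 15 + 5 = 20 nodes.
Total = 5 + 6 + 20 = 31

31


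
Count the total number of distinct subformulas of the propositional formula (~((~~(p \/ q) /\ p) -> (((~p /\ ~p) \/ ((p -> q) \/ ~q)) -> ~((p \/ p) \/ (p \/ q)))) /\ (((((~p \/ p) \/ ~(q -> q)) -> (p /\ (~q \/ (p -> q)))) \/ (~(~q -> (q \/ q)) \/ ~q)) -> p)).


Formula: (~((~~(p \/ q) /\ p) -> (((~p /\ ~p) \/ ((p -> q) \/ ~q)) -> ~((p \/ p) \/ (p \/ q)))) /\ (((((~p \/ p) \/ ~(q -> q)) -> (p /\ (~q \/ (p -> q)))) \/ (~(~q -> (q \/ q)) \/ ~q)) -> p))
Subformulas found:
  1. q
  2. p
  3. ~p
  4. ~q
  5. (p \/ p)
  6. (q -> q)
  7. (p \/ q)
  8. (p -> q)
  9. (q \/ q)
  10. ~(p \/ q)
  11. (~p \/ p)
  12. ~(q -> q)
  13. ~~(p \/ q)
  14. (~p /\ ~p)
  15. (~q -> (q \/ q))
  16. ((p -> q) \/ ~q)
  17. (~q \/ (p -> q))
  18. ~(~q -> (q \/ q))
  19. (~~(p \/ q) /\ p)
  20. ((p \/ p) \/ (p \/ q))
  21. ~((p \/ p) \/ (p \/ q))
  22. (p /\ (~q \/ (p -> q)))
  23. ((~p \/ p) \/ ~(q -> q))
  24. (~(~q -> (q \/ q)) \/ ~q)
  25. ((~p /\ ~p) \/ ((p -> q) \/ ~q))
  26. (((~p \/ p) \/ ~(q -> q)) -> (p /\ (~q \/ (p -> q))))
  27. (((~p /\ ~p) \/ ((p -> q) \/ ~q)) -> ~((p \/ p) \/ (p \/ q)))
  28. ((~~(p \/ q) /\ p) -> (((~p /\ ~p) \/ ((p -> q) \/ ~q)) -> ~((p \/ p) \/ (p \/ q))))
  29. ((((~p \/ p) \/ ~(q -> q)) -> (p /\ (~q \/ (p -> q)))) \/ (~(~q -> (q \/ q)) \/ ~q))
  30. ~((~~(p \/ q) /\ p) -> (((~p /\ ~p) \/ ((p -> q) \/ ~q)) -> ~((p \/ p) \/ (p \/ q))))
  31. (((((~p \/ p) \/ ~(q -> q)) -> (p /\ (~q \/ (p -> q)))) \/ (~(~q -> (q \/ q)) \/ ~q)) -> p)
  32. (~((~~(p \/ q) /\ p) -> (((~p /\ ~p) \/ ((p -> q) \/ ~q)) -> ~((p \/ p) \/ (p \/ q)))) /\ (((((~p \/ p) \/ ~(q -> q)) -> (p /\ (~q \/ (p -> q)))) \/ (~(~q -> (q \/ q)) \/ ~q)) -> p))
Total distinct subformulas = 32

32


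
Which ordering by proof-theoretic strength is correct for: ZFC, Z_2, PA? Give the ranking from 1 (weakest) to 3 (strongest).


Ordering by consistency strength:
1. PA
2. Z_2
3. ZFC


ZFC=3, Z_2=2, PA=1


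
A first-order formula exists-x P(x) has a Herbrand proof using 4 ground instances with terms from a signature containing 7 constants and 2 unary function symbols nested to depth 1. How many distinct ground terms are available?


Herbrand terms by depth:
Depth 0: 7 constants
Depth 1: 14 new terms (running total: 21)
Total distinct ground terms = 21

21


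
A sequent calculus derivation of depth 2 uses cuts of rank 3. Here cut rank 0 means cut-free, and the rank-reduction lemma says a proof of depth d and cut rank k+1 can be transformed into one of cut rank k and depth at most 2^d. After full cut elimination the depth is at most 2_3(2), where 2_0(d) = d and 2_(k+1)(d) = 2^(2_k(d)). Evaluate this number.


Each rank reduction sends depth d to at most 2^d; cut rank r needs r reductions.
2_0(2) = 2
2_1(2) = 2^2 = 4
2_2(2) = 2^4 = 16
2_3(2) = 2^16 = 65536
Cut-free depth bound = 65536

65536


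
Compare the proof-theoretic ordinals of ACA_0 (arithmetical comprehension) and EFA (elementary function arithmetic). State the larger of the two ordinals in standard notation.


Proof-theoretic ordinal of ACA_0 (arithmetical comprehension): epsilon_0
Proof-theoretic ordinal of EFA (elementary function arithmetic): omega^3
Comparing: omega^3 < epsilon_0.
The larger ordinal is epsilon_0 (from ACA_0 (arithmetical comprehension)).

epsilon_0


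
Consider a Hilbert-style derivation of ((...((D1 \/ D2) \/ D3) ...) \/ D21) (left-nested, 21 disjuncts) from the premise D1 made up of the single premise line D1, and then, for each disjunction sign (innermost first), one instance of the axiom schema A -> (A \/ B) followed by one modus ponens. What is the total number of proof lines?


Building the left-nested 21-ary disjunction from D1:
- 1 premise line (D1)
- 21 disjuncts means 20 disjunction signs; each needs 1 axiom instance + 1 MP = 2 lines: 2 * 20 = 40
Total = 1 + 40 = 41 lines.

41


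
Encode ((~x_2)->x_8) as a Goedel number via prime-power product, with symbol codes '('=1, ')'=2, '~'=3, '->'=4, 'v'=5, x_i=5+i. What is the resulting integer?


Formula: ((~x_2)->x_8)
Symbol codes: [1, 1, 3, 7, 2, 4, 13, 2]
Primes: [2, 3, 5, 7, 11, 13, 17, 19]
p_1^1 = 2^1 = 2
p_2^1 = 3^1 = 3
p_3^3 = 5^3 = 125
p_4^7 = 7^7 = 823543
p_5^2 = 11^2 = 121
p_6^4 = 13^4 = 28561
p_7^13 = 17^13 = 9904578032905937
p_8^2 = 19^2 = 361
Product = 7632195789829742809155636982073250

7632195789829742809155636982073250


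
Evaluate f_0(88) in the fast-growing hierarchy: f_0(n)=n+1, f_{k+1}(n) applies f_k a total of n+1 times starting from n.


f_0(88) = 88 + 1 = 89

89


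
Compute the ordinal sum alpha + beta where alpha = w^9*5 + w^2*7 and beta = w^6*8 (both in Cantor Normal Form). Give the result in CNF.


Ordinal addition (w^9*5 + w^2*7) + w^6*8:
alpha's leading term has exponent 9 > beta's exponent 6, so it survives.
alpha's tail term has exponent 2 < beta's exponent 6, so it is absorbed by beta.
In ordinal addition, any term followed by a strictly larger-exponent term is absorbed.
Result = w^9*5 + w^6*8

w^9*5 + w^6*8


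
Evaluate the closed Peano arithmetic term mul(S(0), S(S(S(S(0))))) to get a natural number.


mul(S^1(0), S^4(0)):
S^1(0) = 1
S^4(0) = 4
1 * 4 = 4

4


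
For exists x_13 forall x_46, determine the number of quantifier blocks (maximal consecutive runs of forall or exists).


Alternations = 1.
Blocks = alternations + 1 = 2

2


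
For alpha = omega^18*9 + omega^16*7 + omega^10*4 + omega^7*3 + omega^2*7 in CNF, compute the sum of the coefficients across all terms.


CNF: omega^18*9 + omega^16*7 + omega^10*4 + omega^7*3 + omega^2*7
Coefficients: 9 + 7 + 4 + 3 + 7 = 30

30


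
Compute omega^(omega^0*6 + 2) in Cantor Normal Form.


omega^(omega^0*6 + 2):
omega^0 = 1, so the exponent is 6 + 2 = 8 (finite ordinal addition).
Result = omega^8, already a single CNF term.

omega^8


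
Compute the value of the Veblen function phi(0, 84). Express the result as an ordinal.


phi(0, 84):
phi(0, beta) = omega^beta by definition.
phi(0, 84) = omega^84

omega^84


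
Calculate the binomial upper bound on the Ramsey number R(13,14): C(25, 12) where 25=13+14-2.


R(13,14) <= C(13+14-2, 13-1) = C(25, 12)
C(25, 12) = 25! / (12! * 13!)
= 5200300

5200300


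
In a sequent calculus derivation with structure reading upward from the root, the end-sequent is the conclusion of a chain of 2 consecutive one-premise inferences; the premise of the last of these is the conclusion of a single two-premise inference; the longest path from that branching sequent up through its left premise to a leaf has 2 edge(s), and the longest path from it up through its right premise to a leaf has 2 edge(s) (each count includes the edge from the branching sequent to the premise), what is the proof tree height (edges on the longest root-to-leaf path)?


Longest path through the left premise: 2 edges (measured from the branching sequent)
Longest path through the right premise: 2 edges
Height of the subtree rooted at the branching sequent: max(2, 2) = 2
The branching sequent sits 2 edges above the root (the chain of one-premise inferences), so height = 2 + 2 = 4

4


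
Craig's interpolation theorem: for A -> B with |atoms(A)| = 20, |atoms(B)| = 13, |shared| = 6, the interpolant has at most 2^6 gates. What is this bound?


Shared atoms = 6
Craig interpolant size bound = 2^6
= 64

64


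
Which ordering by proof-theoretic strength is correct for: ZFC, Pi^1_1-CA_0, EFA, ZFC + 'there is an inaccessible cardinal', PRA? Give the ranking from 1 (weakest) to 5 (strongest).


Ordering by consistency strength:
1. EFA
2. PRA
3. Pi^1_1-CA_0
4. ZFC
5. ZFC + 'there is an inaccessible cardinal'


ZFC=4, Pi^1_1-CA_0=3, EFA=1, ZFC + 'there is an inaccessible cardinal'=5, PRA=2


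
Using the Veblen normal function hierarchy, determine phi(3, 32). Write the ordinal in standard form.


phi(3, 32):
phi(3, beta) = eta_beta (the beta-th eta number, fixed point of zeta).
phi(3, 32) = eta_32

eta_32


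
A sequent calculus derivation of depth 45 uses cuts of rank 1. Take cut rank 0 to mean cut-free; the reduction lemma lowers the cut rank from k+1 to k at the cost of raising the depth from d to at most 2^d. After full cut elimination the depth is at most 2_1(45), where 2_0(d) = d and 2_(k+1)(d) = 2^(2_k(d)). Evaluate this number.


Each rank reduction sends depth d to at most 2^d; cut rank r needs r reductions.
2_0(45) = 45
2_1(45) = 2^45 = 35184372088832
Cut-free depth bound = 35184372088832

35184372088832


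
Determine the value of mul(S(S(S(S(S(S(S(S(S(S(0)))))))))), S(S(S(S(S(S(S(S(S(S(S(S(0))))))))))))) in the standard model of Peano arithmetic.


mul(S^10(0), S^12(0)):
S^10(0) = 10
S^12(0) = 12
10 * 12 = 120

120


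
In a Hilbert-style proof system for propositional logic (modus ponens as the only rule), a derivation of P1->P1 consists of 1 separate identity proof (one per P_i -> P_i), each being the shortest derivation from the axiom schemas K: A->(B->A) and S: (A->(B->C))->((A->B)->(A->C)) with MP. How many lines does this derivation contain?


The shortest proof of A->A from K and S in the Hilbert calculus has exactly 5 lines:
(1) K instance A->((A->A)->A), (2) S instance, (3) MP on 1,2, (4) K instance A->(A->A), (5) MP on 3,4.
For 1 independent identities: 1 * 5 = 5 lines total.

5


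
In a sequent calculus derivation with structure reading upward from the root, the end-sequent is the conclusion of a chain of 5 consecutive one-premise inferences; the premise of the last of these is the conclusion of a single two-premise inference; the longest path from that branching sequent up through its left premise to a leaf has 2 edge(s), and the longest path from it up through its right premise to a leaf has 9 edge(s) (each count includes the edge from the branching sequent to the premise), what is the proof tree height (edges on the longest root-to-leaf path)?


Longest path through the left premise: 2 edges (measured from the branching sequent)
Longest path through the right premise: 9 edges
Height of the subtree rooted at the branching sequent: max(2, 9) = 9
The branching sequent sits 5 edges above the root (the chain of one-premise inferences), so height = 9 + 5 = 14

14


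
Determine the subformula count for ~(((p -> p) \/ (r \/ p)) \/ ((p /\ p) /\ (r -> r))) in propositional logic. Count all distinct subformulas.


Formula: ~(((p -> p) \/ (r \/ p)) \/ ((p /\ p) /\ (r -> r)))
Subformulas found:
  1. r
  2. p
  3. (r -> r)
  4. (p -> p)
  5. (p /\ p)
  6. (r \/ p)
  7. ((p -> p) \/ (r \/ p))
  8. ((p /\ p) /\ (r -> r))
  9. (((p -> p) \/ (r \/ p)) \/ ((p /\ p) /\ (r -> r)))
  10. ~(((p -> p) \/ (r \/ p)) \/ ((p /\ p) /\ (r -> r)))
Total distinct subformulas = 10

10


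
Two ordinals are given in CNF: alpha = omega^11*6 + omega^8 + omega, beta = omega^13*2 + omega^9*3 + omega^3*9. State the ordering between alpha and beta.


Compare term by term from highest exponent:
alpha = omega^11*6 + omega^8 + omega
beta = omega^13*2 + omega^9*3 + omega^3*9
Term 1: alpha has omega^11*6, beta has omega^13*2
Term 2: alpha has omega^8*1, beta has omega^9*3
Term 3: alpha has omega^1*1, beta has omega^3*9
Result: alpha < beta

alpha < beta


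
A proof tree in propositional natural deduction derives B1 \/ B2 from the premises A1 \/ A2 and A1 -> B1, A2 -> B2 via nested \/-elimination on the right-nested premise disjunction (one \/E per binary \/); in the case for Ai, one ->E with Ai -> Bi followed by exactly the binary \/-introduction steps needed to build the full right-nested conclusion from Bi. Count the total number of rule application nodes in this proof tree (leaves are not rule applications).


Constructive dilemma with 2 branches, all disjunctions right-nested:
- \/E: the premise has 1 binary \/, each eliminated once: 1 nodes.
- ->E: one per case (Ai with Ai -> Bi gives Bi): 2 nodes.
- \/I: in case i < n, Bi needs 1 step to form Bi \/ (B(i+1) \/ ...) and then i-1 steps to prepend B(i-1), ..., B1, i.e. i steps; in case i = n, B2 needs 1 prepend steps.
  \/I total = (1 + 2 + ... + 1) + 1 = 1 + 1 = 2 nodes.
Total = 1 + 2 + 2 = 5

5


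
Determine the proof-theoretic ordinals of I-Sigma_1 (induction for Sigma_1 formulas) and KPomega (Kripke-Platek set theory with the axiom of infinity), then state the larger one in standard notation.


Proof-theoretic ordinal of I-Sigma_1 (induction for Sigma_1 formulas): omega^omega
Proof-theoretic ordinal of KPomega (Kripke-Platek set theory with the axiom of infinity): psi_0(epsilon_{Omega+1})
Comparing: omega^omega < psi_0(epsilon_{Omega+1}).
The larger ordinal is psi_0(epsilon_{Omega+1}) (from KPomega (Kripke-Platek set theory with the axiom of infinity)).

psi_0(epsilon_{Omega+1})


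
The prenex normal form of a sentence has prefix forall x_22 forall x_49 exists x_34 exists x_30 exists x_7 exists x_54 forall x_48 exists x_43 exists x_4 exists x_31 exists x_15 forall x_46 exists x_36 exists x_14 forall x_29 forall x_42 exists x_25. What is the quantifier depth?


Quantifier prefix has 17 quantifier symbols.
Quantifier depth = 17

17


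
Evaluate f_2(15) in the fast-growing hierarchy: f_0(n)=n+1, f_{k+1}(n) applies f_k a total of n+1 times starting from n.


f_2(15) = f_1^16(15)
f_1(m) = 2m + 1.
Iterating: f_1^k(n) = 2^k*(n+1) - 1.
f_2(15) = 2^16*(15+1) - 1 = 65536*16 - 1 = 1048575

1048575


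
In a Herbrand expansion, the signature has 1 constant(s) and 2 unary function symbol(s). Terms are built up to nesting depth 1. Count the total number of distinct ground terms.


Herbrand terms by depth:
Depth 0: 1 constants
Depth 1: 2 new terms (running total: 3)
Total distinct ground terms = 3

3


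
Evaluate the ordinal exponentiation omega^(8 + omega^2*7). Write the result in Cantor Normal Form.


omega^(8 + omega^2*7):
In ordinal addition a term is absorbed by a following term of strictly larger exponent: 0 < 2, so 8 + omega^2*7 = omega^2*7.
omega raised to a CNF ordinal is a single CNF term: Result = omega^(omega^2*7)

omega^(omega^2*7)


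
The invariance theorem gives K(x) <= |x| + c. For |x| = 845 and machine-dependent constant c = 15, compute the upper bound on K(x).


K(x) <= |x| + c = 845 + 15 = 860

860


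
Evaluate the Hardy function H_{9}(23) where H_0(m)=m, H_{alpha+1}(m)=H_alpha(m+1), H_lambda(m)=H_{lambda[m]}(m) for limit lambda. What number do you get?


H_9(23):
For finite ordinals k, H_k(n) = n + k (each successor step adds 1).
H_9(23) = 23 + 9 = 32

32


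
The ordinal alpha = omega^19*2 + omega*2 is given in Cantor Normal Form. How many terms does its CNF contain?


CNF: omega^19*2 + omega*2
Count the summands separated by '+':
  term 1: omega^19*2
  term 2: omega*2
Total terms = 2

2


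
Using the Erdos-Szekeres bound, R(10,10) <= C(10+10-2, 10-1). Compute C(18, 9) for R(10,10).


R(10,10) <= C(10+10-2, 10-1) = C(18, 9)
C(18, 9) = 18! / (9! * 9!)
= 48620

48620


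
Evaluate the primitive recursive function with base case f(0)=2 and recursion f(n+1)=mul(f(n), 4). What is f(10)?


f(0) = 2
f(1) = mul(f(0), 4) = mul(2, 4) = 8
f(2) = mul(f(1), 4) = mul(8, 4) = 32
f(3) = mul(f(2), 4) = mul(32, 4) = 128
f(4) = mul(f(3), 4) = mul(128, 4) = 512
f(5) = mul(f(4), 4) = mul(512, 4) = 2048
f(6) = mul(f(5), 4) = mul(2048, 4) = 8192
f(7) = mul(f(6), 4) = mul(8192, 4) = 32768
f(8) = mul(f(7), 4) = mul(32768, 4) = 131072
f(9) = mul(f(8), 4) = mul(131072, 4) = 524288
f(10) = mul(f(9), 4) = mul(524288, 4) = 2097152


2097152


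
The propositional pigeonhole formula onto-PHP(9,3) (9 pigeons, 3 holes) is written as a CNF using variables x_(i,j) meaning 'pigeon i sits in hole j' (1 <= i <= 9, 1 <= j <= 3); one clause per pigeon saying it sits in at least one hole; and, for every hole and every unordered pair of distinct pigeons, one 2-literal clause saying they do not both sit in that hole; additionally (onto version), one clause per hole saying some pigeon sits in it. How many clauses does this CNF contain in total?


onto-PHP(9,3): 9 pigeons, 3 holes, 9*3 = 27 variables.
- pigeon clauses: one per pigeon -> 9 clauses
- hole clauses: 3 holes * C(9,2) = 3 * 36 -> 108 clauses
- onto clauses: one per hole -> 3 clauses
Total clauses = 9 + 108 + 3 = 120

120


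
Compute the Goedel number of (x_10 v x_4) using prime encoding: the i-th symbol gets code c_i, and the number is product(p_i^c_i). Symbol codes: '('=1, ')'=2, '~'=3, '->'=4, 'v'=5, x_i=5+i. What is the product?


Formula: (x_10 v x_4)
Symbol codes: [1, 15, 5, 9, 2]
Primes: [2, 3, 5, 7, 11]
p_1^1 = 2^1 = 2
p_2^15 = 3^15 = 14348907
p_3^5 = 5^5 = 3125
p_4^9 = 7^9 = 40353607
p_5^2 = 11^2 = 121
Product = 437891553930396431250

437891553930396431250


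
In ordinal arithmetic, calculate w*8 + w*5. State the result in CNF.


Ordinal addition w*8 + w*5:
Both terms have the same exponent 1.
w^e*c + w^e*d = w^e*(c+d).
Result = w^1*(8+5) = w*13

w*13


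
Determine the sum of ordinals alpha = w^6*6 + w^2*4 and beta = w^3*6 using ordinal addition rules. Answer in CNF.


Ordinal addition (w^6*6 + w^2*4) + w^3*6:
alpha's leading term has exponent 6 > beta's exponent 3, so it survives.
alpha's tail term has exponent 2 < beta's exponent 3, so it is absorbed by beta.
In ordinal addition, any term followed by a strictly larger-exponent term is absorbed.
Result = w^6*6 + w^3*6

w^6*6 + w^3*6


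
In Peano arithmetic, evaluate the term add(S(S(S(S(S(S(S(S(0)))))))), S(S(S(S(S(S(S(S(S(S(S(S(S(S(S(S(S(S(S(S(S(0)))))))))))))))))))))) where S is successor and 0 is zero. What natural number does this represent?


add(S^8(0), S^21(0)):
S^8(0) = 8
S^21(0) = 21
8 + 21 = 29

29


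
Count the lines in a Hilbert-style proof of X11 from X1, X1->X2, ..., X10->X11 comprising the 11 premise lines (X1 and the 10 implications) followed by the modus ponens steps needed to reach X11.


We have 11 premise lines: X1 and 10 implications.
Each implication is detached once by MP, giving 10 MP lines.
11 premise lines + 10 MP lines = 21 total lines.

21


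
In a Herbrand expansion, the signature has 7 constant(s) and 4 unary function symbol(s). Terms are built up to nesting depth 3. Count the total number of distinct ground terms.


Herbrand terms by depth:
Depth 0: 7 constants
Depth 1: 28 new terms (running total: 35)
Depth 2: 112 new terms (running total: 147)
Depth 3: 448 new terms (running total: 595)
Total distinct ground terms = 595

595


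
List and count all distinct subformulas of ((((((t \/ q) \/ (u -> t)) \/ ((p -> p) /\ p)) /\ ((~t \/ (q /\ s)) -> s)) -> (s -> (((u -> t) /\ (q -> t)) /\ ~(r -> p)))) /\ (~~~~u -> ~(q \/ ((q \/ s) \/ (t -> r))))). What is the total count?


Formula: ((((((t \/ q) \/ (u -> t)) \/ ((p -> p) /\ p)) /\ ((~t \/ (q /\ s)) -> s)) -> (s -> (((u -> t) /\ (q -> t)) /\ ~(r -> p)))) /\ (~~~~u -> ~(q \/ ((q \/ s) \/ (t -> r)))))
Subformulas found:
  1. r
  2. p
  3. q
  4. u
  5. s
  6. t
  7. ~t
  8. ~u
  9. ~~u
  10. ~~~u
  11. ~~~~u
  12. (r -> p)
  13. (u -> t)
  14. (q -> t)
  15. (p -> p)
  16. (q \/ s)
  17. (t \/ q)
  18. (q /\ s)
  19. (t -> r)
  20. ~(r -> p)
  21. ((p -> p) /\ p)
  22. (~t \/ (q /\ s))
  23. ((u -> t) /\ (q -> t))
  24. ((t \/ q) \/ (u -> t))
  25. ((q \/ s) \/ (t -> r))
  26. ((~t \/ (q /\ s)) -> s)
  27. (q \/ ((q \/ s) \/ (t -> r)))
  28. ~(q \/ ((q \/ s) \/ (t -> r)))
  29. (((u -> t) /\ (q -> t)) /\ ~(r -> p))
  30. (~~~~u -> ~(q \/ ((q \/ s) \/ (t -> r))))
  31. (((t \/ q) \/ (u -> t)) \/ ((p -> p) /\ p))
  32. (s -> (((u -> t) /\ (q -> t)) /\ ~(r -> p)))
  33. ((((t \/ q) \/ (u -> t)) \/ ((p -> p) /\ p)) /\ ((~t \/ (q /\ s)) -> s))
  34. (((((t \/ q) \/ (u -> t)) \/ ((p -> p) /\ p)) /\ ((~t \/ (q /\ s)) -> s)) -> (s -> (((u -> t) /\ (q -> t)) /\ ~(r -> p))))
  35. ((((((t \/ q) \/ (u -> t)) \/ ((p -> p) /\ p)) /\ ((~t \/ (q /\ s)) -> s)) -> (s -> (((u -> t) /\ (q -> t)) /\ ~(r -> p)))) /\ (~~~~u -> ~(q \/ ((q \/ s) \/ (t -> r)))))
Total distinct subformulas = 35

35


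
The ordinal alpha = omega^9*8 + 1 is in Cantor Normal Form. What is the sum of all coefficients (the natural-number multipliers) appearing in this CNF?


CNF: omega^9*8 + 1
Coefficients: 8 + 1 = 9

9


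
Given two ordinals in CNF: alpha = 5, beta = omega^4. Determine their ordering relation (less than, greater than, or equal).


Compare term by term from highest exponent:
alpha = 5
beta = omega^4
Term 1: alpha has omega^0*5, beta has omega^4*1
Result: alpha < beta

alpha < beta


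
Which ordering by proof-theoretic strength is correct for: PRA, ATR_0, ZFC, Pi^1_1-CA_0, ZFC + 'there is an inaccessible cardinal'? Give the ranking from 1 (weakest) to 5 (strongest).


Ordering by consistency strength:
1. PRA
2. ATR_0
3. Pi^1_1-CA_0
4. ZFC
5. ZFC + 'there is an inaccessible cardinal'


PRA=1, ATR_0=2, ZFC=4, Pi^1_1-CA_0=3, ZFC + 'there is an inaccessible cardinal'=5


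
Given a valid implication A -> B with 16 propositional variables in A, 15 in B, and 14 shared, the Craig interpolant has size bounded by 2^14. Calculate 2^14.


Shared atoms = 14
Craig interpolant size bound = 2^14
= 16384

16384


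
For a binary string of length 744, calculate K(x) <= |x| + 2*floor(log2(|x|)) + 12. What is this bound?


floor(log2(744)) = 9
2 * 9 = 18
K(x) <= 744 + 18 + 12 = 774

774


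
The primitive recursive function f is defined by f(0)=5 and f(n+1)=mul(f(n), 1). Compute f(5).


f(0) = 5
f(1) = mul(f(0), 1) = mul(5, 1) = 5
f(2) = mul(f(1), 1) = mul(5, 1) = 5
f(3) = mul(f(2), 1) = mul(5, 1) = 5
f(4) = mul(f(3), 1) = mul(5, 1) = 5
f(5) = mul(f(4), 1) = mul(5, 1) = 5


5


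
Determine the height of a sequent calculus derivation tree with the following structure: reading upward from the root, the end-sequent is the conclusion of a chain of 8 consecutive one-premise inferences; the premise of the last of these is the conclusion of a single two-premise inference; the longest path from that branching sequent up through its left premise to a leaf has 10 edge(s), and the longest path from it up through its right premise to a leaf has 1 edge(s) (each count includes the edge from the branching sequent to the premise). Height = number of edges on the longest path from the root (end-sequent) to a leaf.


Longest path through the left premise: 10 edges (measured from the branching sequent)
Longest path through the right premise: 1 edges
Height of the subtree rooted at the branching sequent: max(10, 1) = 10
The branching sequent sits 8 edges above the root (the chain of one-premise inferences), so height = 10 + 8 = 18

18


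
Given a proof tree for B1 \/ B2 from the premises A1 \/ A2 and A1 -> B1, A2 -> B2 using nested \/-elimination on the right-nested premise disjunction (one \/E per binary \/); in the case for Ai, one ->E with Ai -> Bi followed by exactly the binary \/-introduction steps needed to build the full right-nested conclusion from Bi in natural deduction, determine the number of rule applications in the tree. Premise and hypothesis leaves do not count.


Constructive dilemma with 2 branches, all disjunctions right-nested:
- \/E: the premise has 1 binary \/, each eliminated once: 1 nodes.
- ->E: one per case (Ai with Ai -> Bi gives Bi): 2 nodes.
- \/I: in case i < n, Bi needs 1 step to form Bi \/ (B(i+1) \/ ...) and then i-1 steps to prepend B(i-1), ..., B1, i.e. i steps; in case i = n, B2 needs 1 prepend steps.
  \/I total = (1 + 2 + ... + 1) + 1 = 1 + 1 = 2 nodes.
Total = 1 + 2 + 2 = 5

5


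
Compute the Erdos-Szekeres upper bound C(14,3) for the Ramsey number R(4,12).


R(4,12) <= C(4+12-2, 4-1) = C(14, 3)
C(14, 3) = 14! / (3! * 11!)
= 364

364


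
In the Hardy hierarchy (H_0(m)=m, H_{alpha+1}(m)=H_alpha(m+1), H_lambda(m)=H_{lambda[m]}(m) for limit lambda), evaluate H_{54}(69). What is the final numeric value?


H_54(69):
For finite ordinals k, H_k(n) = n + k (each successor step adds 1).
H_54(69) = 69 + 54 = 123

123


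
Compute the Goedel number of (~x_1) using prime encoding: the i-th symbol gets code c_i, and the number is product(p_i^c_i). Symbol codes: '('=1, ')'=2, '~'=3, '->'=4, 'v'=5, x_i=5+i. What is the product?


Formula: (~x_1)
Symbol codes: [1, 3, 6, 2]
Primes: [2, 3, 5, 7]
p_1^1 = 2^1 = 2
p_2^3 = 3^3 = 27
p_3^6 = 5^6 = 15625
p_4^2 = 7^2 = 49
Product = 41343750

41343750


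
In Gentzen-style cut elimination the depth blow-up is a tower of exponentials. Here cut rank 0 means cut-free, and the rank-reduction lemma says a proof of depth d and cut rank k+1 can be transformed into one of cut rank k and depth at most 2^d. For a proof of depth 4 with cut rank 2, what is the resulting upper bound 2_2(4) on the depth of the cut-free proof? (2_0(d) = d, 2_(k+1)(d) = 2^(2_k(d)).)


Each rank reduction sends depth d to at most 2^d; cut rank r needs r reductions.
2_0(4) = 4
2_1(4) = 2^4 = 16
2_2(4) = 2^16 = 65536
Cut-free depth bound = 65536

65536


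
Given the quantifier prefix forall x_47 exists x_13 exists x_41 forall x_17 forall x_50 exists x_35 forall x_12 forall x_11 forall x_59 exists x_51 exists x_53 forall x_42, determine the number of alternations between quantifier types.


Walk the prefix and count type changes:
  position 1: forall -> exists <-- alternation
  position 2: exists -> exists
  position 3: exists -> forall <-- alternation
  position 4: forall -> forall
  position 5: forall -> exists <-- alternation
  position 6: exists -> forall <-- alternation
  position 7: forall -> forall
  position 8: forall -> forall
  position 9: forall -> exists <-- alternation
  position 10: exists -> exists
  position 11: exists -> forall <-- alternation
Total alternations = 6

6


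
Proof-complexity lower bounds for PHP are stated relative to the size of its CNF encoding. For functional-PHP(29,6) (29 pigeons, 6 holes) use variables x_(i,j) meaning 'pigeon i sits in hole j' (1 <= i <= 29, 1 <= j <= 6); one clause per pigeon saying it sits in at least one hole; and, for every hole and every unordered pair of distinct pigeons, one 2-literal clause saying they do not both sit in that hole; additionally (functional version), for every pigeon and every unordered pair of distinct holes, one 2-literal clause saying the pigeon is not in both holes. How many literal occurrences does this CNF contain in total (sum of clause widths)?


functional-PHP(29,6): 29 pigeons, 6 holes, 29*6 = 174 variables.
- pigeon clauses: one per pigeon -> 29 clauses of width 6 -> 174 literals
- hole clauses: 6 holes * C(29,2) = 6 * 406 -> 2436 clauses of width 2 -> 4872 literals
- functional clauses: 29 pigeons * C(6,2) = 29 * 15 -> 435 clauses of width 2 -> 870 literals
Total literal occurrences = 174 + 4872 + 870 = 5916

5916


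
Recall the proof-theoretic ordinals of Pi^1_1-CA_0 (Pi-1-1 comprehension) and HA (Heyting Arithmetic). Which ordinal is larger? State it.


Proof-theoretic ordinal of Pi^1_1-CA_0 (Pi-1-1 comprehension): psi_0(Omega_omega)
Proof-theoretic ordinal of HA (Heyting Arithmetic): epsilon_0
Comparing: epsilon_0 < psi_0(Omega_omega).
The larger ordinal is psi_0(Omega_omega) (from Pi^1_1-CA_0 (Pi-1-1 comprehension)).

psi_0(Omega_omega)


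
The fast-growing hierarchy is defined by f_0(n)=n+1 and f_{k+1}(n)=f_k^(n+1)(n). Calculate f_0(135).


f_0(135) = 135 + 1 = 136

136


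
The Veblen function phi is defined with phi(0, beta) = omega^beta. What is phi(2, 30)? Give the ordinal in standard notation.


phi(2, 30):
phi(2, beta) = zeta_beta (the beta-th zeta number, fixed point of epsilon).
phi(2, 30) = zeta_30

zeta_30


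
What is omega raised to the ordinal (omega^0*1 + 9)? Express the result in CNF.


omega^(omega^0*1 + 9):
omega^0 = 1, so the exponent is 1 + 9 = 10 (finite ordinal addition).
Result = omega^10, already a single CNF term.

omega^10


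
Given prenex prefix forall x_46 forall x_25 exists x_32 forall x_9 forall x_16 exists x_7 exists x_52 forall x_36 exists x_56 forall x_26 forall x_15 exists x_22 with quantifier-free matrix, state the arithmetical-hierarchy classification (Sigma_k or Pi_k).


Leading quantifier is forall, so the class is Pi.
Number of quantifier blocks = alternations + 1 = 7 + 1 = 8.
Classification: Pi_8

Pi_8


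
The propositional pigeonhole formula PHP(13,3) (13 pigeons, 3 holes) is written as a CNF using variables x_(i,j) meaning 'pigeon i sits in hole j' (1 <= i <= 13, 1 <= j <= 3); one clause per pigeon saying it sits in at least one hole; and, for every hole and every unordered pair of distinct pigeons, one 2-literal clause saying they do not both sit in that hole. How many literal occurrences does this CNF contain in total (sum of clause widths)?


PHP(13,3): 13 pigeons, 3 holes, 13*3 = 39 variables.
- pigeon clauses: one per pigeon -> 13 clauses of width 3 -> 39 literals
- hole clauses: 3 holes * C(13,2) = 3 * 78 -> 234 clauses of width 2 -> 468 literals
Total literal occurrences = 39 + 468 = 507

507


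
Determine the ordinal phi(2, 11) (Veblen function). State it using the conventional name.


phi(2, 11):
phi(2, beta) = zeta_beta (the beta-th zeta number, fixed point of epsilon).
phi(2, 11) = zeta_11

zeta_11


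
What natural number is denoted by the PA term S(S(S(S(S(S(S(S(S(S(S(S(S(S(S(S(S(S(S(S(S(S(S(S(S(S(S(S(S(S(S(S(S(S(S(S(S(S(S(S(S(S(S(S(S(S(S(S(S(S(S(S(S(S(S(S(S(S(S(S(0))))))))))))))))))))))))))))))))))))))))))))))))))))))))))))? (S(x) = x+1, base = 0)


Counting successors applied to 0:
60 applications of S to 0 = 60

60


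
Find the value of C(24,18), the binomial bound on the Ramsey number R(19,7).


R(19,7) <= C(19+7-2, 19-1) = C(24, 18)
C(24, 18) = 24! / (18! * 6!)
= 134596

134596


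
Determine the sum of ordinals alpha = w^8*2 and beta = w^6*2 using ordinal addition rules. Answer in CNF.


Ordinal addition w^8*2 + w^6*2:
Leading exponent of alpha (8) > leading exponent of beta (6).
Since alpha's term has higher exponent than beta's leading term,
the sum is simply alpha followed by beta.
Result = w^8*2 + w^6*2

w^8*2 + w^6*2


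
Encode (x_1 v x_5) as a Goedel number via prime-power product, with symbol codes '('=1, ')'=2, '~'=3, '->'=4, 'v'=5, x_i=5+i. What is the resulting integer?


Formula: (x_1 v x_5)
Symbol codes: [1, 6, 5, 10, 2]
Primes: [2, 3, 5, 7, 11]
p_1^1 = 2^1 = 2
p_2^6 = 3^6 = 729
p_3^5 = 5^5 = 3125
p_4^10 = 7^10 = 282475249
p_5^2 = 11^2 = 121
Product = 155730370244006250

155730370244006250


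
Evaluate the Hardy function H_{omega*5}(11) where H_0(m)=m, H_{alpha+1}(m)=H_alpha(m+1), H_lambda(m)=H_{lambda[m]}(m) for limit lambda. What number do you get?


H_{omega*5}(11):
For the Hardy hierarchy, H_{omega*k}(n) = 2^k * n.
2^5 = 32.
32 * 11 = 352

352


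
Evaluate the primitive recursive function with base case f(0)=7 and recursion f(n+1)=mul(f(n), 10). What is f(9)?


f(0) = 7
f(1) = mul(f(0), 10) = mul(7, 10) = 70
f(2) = mul(f(1), 10) = mul(70, 10) = 700
f(3) = mul(f(2), 10) = mul(700, 10) = 7000
f(4) = mul(f(3), 10) = mul(7000, 10) = 70000
f(5) = mul(f(4), 10) = mul(70000, 10) = 700000
f(6) = mul(f(5), 10) = mul(700000, 10) = 7000000
f(7) = mul(f(6), 10) = mul(7000000, 10) = 70000000
f(8) = mul(f(7), 10) = mul(70000000, 10) = 700000000
f(9) = mul(f(8), 10) = mul(700000000, 10) = 7000000000


7000000000


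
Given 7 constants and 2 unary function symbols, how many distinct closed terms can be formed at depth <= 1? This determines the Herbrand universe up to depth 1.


Herbrand terms by depth:
Depth 0: 7 constants
Depth 1: 14 new terms (running total: 21)
Total distinct ground terms = 21

21


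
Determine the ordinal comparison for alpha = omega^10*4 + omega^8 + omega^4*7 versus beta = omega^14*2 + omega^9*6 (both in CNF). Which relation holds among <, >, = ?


Compare term by term from highest exponent:
alpha = omega^10*4 + omega^8 + omega^4*7
beta = omega^14*2 + omega^9*6
Term 1: alpha has omega^10*4, beta has omega^14*2
Term 2: alpha has omega^8*1, beta has omega^9*6
Term 3: alpha has omega^4*7, beta has omega^0*0
Result: alpha < beta

alpha < beta


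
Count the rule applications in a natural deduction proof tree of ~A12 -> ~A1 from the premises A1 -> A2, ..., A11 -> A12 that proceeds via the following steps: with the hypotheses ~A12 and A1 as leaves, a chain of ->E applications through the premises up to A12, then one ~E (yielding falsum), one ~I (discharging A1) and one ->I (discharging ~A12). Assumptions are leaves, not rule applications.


From hypothesis A1, 11 ->E steps along the 11 premises yield A12.
~E with hypothesis ~A12 gives falsum (1 node); ~I discharging A1 gives ~A1 (1 node); ->I discharging ~A12 gives the goal (1 node).
Total = 11 + 3 = 14 inference nodes.

14


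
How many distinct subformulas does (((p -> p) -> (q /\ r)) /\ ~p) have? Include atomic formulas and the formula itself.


Formula: (((p -> p) -> (q /\ r)) /\ ~p)
Subformulas found:
  1. q
  2. r
  3. p
  4. ~p
  5. (q /\ r)
  6. (p -> p)
  7. ((p -> p) -> (q /\ r))
  8. (((p -> p) -> (q /\ r)) /\ ~p)
Total distinct subformulas = 8

8


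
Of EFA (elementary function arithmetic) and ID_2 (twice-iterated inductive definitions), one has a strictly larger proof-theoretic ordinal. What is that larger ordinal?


Proof-theoretic ordinal of EFA (elementary function arithmetic): omega^3
Proof-theoretic ordinal of ID_2 (twice-iterated inductive definitions): psi_0(epsilon_{Omega_2+1})
Comparing: omega^3 < psi_0(epsilon_{Omega_2+1}).
The larger ordinal is psi_0(epsilon_{Omega_2+1}) (from ID_2 (twice-iterated inductive definitions)).

psi_0(epsilon_{Omega_2+1})


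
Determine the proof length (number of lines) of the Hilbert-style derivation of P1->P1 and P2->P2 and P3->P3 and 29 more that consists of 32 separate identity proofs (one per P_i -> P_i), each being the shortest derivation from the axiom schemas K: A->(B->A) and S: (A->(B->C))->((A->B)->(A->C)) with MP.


The shortest proof of A->A from K and S in the Hilbert calculus has exactly 5 lines:
(1) K instance A->((A->A)->A), (2) S instance, (3) MP on 1,2, (4) K instance A->(A->A), (5) MP on 3,4.
For 32 independent identities: 32 * 5 = 160 lines total.

160


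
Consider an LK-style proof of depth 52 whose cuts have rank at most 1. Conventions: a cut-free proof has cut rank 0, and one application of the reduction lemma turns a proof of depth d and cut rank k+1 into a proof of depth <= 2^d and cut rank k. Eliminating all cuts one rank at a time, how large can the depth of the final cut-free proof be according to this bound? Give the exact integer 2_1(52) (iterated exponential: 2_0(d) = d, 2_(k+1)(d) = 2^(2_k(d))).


Each rank reduction sends depth d to at most 2^d; cut rank r needs r reductions.
2_0(52) = 52
2_1(52) = 2^52 = 4503599627370496
Cut-free depth bound = 4503599627370496

4503599627370496


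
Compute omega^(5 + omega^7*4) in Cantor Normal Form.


omega^(5 + omega^7*4):
In ordinal addition a term is absorbed by a following term of strictly larger exponent: 0 < 7, so 5 + omega^7*4 = omega^7*4.
omega raised to a CNF ordinal is a single CNF term: Result = omega^(omega^7*4)

omega^(omega^7*4)


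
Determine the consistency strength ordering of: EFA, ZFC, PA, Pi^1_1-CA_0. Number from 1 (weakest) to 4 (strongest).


Ordering by consistency strength:
1. EFA
2. PA
3. Pi^1_1-CA_0
4. ZFC


EFA=1, ZFC=4, PA=2, Pi^1_1-CA_0=3


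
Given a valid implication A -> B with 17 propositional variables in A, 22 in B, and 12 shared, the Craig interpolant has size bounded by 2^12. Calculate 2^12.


Shared atoms = 12
Craig interpolant size bound = 2^12
= 4096

4096


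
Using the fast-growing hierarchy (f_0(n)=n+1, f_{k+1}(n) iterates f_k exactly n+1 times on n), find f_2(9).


f_2(9) = f_1^10(9)
f_1(m) = 2m + 1.
Iterating: f_1^k(n) = 2^k*(n+1) - 1.
f_2(9) = 2^10*(9+1) - 1 = 1024*10 - 1 = 10239

10239


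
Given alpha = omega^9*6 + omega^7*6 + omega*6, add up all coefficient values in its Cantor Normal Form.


CNF: omega^9*6 + omega^7*6 + omega*6
Coefficients: 6 + 6 + 6 = 18

18


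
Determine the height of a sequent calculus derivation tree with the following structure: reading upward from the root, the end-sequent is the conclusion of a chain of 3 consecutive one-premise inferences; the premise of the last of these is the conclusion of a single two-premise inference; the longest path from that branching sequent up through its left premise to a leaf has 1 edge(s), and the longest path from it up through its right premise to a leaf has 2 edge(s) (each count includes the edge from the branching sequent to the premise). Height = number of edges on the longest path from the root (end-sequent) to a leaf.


Longest path through the left premise: 1 edges (measured from the branching sequent)
Longest path through the right premise: 2 edges
Height of the subtree rooted at the branching sequent: max(1, 2) = 2
The branching sequent sits 3 edges above the root (the chain of one-premise inferences), so height = 2 + 3 = 5

5


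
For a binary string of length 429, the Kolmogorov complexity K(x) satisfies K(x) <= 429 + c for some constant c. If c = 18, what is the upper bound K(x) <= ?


K(x) <= |x| + c = 429 + 18 = 447

447


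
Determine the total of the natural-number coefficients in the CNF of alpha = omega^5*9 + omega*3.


CNF: omega^5*9 + omega*3
Coefficients: 9 + 3 = 12

12


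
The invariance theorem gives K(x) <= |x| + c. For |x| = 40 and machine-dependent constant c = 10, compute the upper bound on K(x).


K(x) <= |x| + c = 40 + 10 = 50

50
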